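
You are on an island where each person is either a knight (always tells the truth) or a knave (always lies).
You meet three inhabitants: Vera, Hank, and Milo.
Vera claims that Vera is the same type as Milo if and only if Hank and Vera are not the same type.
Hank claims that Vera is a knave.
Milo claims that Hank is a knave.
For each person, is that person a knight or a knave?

Vera is a knight, Hank is a knave, and Milo is a knight.

Suppose Vera is a knave. Then Vera's statement "Vera is the same type as Milo if and only if Hank and Vera are not the same type" would have to be false. Checking the 4 ways to assign the others, none is consistent with every speaker.
(For instance, with Hank=knave, Milo=knight, Vera's claim "Vera is the same type as Milo if and only if Hank and Vera are not the same type" comes out true where it would need to be false.)
So Vera must be a knight, making "Vera is the same type as Milo if and only if Hank and Vera are not the same type" true. Taking Vera=knight, Hank=knave, Milo=knight, each remaining statement checks out:
  Hank (knave): "Vera is a knave" — false. ✓
  Milo (knight): "Hank is a knave" — true. ✓
This is the unique consistent assignment.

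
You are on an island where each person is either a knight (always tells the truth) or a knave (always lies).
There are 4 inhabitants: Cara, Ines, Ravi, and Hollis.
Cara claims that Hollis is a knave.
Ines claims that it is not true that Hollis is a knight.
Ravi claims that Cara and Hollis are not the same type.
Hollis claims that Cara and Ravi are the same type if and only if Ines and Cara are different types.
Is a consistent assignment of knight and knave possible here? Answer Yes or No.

Yes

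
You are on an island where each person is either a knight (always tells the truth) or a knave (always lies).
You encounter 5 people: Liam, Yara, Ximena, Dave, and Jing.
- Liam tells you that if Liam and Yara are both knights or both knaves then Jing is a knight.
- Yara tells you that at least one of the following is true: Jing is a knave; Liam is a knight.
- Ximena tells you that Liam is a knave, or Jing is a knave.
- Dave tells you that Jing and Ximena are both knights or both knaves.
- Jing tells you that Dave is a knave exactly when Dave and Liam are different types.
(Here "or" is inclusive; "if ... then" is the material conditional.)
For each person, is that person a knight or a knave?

Liam is a knight, so "if Liam and Yara are both knights or both knaves then Jing is a knight" must be true — and it is.
Yara (knight): "at least one of the following is true: Jing is a knave; Liam is a knight" — true. ✓
As a knave, Ximena's statement "Liam is a knave, or Jing is a knave" should be False; it is.
Dave is a knave; "Jing and Ximena are both knights or both knaves" is False, as required.
Jing is a knight, and the claim "Dave is a knave exactly when Dave and Liam are different types" is indeed true.

Liam is a knight, Yara is a knight, Ximena is a knave, Dave is a knave, and Jing is a knight.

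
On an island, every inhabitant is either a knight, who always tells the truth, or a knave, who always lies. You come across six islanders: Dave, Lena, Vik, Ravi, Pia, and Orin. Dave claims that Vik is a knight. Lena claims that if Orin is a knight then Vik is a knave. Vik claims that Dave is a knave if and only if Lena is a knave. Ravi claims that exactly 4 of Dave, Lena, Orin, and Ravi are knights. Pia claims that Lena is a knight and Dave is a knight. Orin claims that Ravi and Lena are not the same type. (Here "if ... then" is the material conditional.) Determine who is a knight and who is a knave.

Dave (knave): "Vik is a knight" — false. ✓
As a knight, Lena's statement "if Orin is a knight then Vik is a knave" should be true; it is.
Vik is a knave, and the claim "Dave is a knave if and only if Lena is a knave" is indeed false.
Ravi (knave): "exactly 4 of Dave, Lena, Orin, and Ravi are knights" — false. ✓
Pia is a knave; "Lena is a knight and Dave is a knight" is false, as required.
Orin (knight): "Ravi and Lena are not the same type" — true. ✓

Knights: Lena and Orin. Knaves: Dave, Vik, Ravi, and Pia.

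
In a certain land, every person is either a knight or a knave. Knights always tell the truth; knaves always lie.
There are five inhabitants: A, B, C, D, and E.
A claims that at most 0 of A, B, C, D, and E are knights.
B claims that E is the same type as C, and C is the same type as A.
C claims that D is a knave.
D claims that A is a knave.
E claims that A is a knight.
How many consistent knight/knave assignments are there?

1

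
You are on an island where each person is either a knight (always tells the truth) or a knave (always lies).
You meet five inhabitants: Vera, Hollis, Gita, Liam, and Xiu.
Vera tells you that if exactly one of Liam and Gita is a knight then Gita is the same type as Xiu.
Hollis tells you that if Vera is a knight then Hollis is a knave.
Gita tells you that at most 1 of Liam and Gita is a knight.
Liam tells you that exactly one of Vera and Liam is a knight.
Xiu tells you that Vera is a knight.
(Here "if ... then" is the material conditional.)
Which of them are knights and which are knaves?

Vera (knave): "if exactly one of Liam and Gita is a knight then Gita is the same type as Xiu" — false. ✓
Hollis (knight): "if Vera is a knight then Hollis is a knave" — True. ✓
Gita is a knight; "at most 1 of Liam and Gita is a knight" is True, as required.
As a knave, Liam's statement "exactly one of Vera and Liam is a knight" should be false; it is.
As a knave, Xiu's statement "Vera is a knight" should be false; it is.

Vera is a knave, Hollis is a knight, Gita is a knight, Liam is a knave, and Xiu is a knave.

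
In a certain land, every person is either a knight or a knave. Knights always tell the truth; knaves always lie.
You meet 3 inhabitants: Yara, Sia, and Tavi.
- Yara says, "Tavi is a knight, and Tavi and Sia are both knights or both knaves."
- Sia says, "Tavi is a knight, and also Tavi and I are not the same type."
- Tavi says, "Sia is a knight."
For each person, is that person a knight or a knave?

Knights: none. Knaves: Yara, Sia, and Tavi.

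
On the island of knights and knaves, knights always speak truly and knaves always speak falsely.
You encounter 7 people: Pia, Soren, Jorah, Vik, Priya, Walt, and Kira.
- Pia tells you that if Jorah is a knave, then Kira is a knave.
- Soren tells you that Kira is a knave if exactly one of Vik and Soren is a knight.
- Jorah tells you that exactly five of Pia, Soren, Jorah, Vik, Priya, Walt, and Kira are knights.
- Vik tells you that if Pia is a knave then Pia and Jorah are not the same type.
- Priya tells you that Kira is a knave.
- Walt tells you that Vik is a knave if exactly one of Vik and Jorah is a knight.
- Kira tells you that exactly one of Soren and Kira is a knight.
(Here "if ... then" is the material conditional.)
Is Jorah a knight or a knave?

Jorah is a knight.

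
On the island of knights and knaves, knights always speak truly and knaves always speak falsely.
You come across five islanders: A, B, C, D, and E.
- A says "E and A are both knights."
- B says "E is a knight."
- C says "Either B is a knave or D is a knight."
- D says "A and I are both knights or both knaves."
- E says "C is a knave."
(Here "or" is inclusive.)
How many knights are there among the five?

The unique consistent assignment is A=knight, B=knight, C=knave, D=knave, E=knight.
That has 3 knights.

3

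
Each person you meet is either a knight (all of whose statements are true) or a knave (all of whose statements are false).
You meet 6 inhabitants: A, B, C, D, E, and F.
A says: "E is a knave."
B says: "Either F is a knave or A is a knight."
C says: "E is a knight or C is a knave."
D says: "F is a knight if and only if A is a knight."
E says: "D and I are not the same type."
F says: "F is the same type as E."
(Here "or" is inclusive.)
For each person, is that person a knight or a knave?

A is a knave, B is a knave, C is a knight, D is a knave, E is a knight, and F is a knight.

A is a knave; "E is a knave" is false, as required.
Since B is a knave, "either F is a knave or A is a knight" needs to be false, which holds.
As a knight, C's statement "E is a knight or C is a knave" should be true; it is.
As a knave, D's statement "F is a knight if and only if A is a knight" should be false; it is.
E (knight): "D and I are not the same type" — true. ✓
F (knight): "F is the same type as E" — true. ✓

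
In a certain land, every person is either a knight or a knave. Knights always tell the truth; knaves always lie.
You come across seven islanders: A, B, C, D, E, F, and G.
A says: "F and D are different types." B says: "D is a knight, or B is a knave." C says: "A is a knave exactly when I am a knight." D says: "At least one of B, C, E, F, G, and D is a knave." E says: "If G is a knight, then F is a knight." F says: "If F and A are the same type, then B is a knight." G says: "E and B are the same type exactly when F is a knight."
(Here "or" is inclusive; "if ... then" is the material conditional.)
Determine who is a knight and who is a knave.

A is a knave, and the claim "F and D are different types" is indeed False.
B (knight): "D is a knight, or B is a knave" — true. ✓
C is a knave, and the claim "A is a knave exactly when I am a knight" is indeed False.
D is a knight; "at least one of B, C, E, F, G, and D is a knave" is true, as required.
As a knight, E's statement "if G is a knight, then F is a knight" should be true; it is.
Since F is a knight, "if F and A are the same type, then B is a knight" needs to be true, which holds.
G is a knight; "E and B are the same type exactly when F is a knight" is true, as required.

A is a knave, B is a knight, C is a knave, D is a knight, E is a knight, F is a knight, and G is a knight.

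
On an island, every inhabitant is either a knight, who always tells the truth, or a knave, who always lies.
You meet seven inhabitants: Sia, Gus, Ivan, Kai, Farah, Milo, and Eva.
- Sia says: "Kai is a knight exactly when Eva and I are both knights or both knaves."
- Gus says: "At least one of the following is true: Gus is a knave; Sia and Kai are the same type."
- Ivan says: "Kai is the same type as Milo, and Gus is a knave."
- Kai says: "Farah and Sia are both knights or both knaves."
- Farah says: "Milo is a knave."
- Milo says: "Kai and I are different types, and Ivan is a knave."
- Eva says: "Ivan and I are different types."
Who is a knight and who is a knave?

Sia is a knave, Gus is a knight, Ivan is a knave, Kai is a knave, Farah is a knight, Milo is a knave, and Eva is a knave.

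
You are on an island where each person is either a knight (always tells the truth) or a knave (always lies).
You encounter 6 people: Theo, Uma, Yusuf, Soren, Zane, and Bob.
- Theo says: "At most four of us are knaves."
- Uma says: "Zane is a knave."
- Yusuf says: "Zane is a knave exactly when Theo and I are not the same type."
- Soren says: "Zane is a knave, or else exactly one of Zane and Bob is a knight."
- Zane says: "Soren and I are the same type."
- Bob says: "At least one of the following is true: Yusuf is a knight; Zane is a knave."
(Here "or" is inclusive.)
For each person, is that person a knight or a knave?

Theo is a knight, Uma is a knave, Yusuf is a knave, Soren is a knight, Zane is a knight, and Bob is a knave.

Since Theo is a knight, "at most four of us are knaves" needs to be True, which holds.
Uma (knave): "Zane is a knave" — false. ✓
Yusuf (knave): "Zane is a knave exactly when Theo and I are not the same type" — false. ✓
As a knight, Soren's statement "Zane is a knave, or else exactly one of Zane and Bob is a knight" should be True; it is.
Zane is a knight; "Soren and I are the same type" is True, as required.
Bob is a knave, and the claim "at least one of the following is true: Yusuf is a knight; Zane is a knave" is indeed false.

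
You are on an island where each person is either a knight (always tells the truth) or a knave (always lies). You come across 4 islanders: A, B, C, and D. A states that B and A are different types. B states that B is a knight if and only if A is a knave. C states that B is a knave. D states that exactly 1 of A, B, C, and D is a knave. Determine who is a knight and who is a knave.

A (knave): "B and A are different types" — false. ✓
As a knave, B's statement "B is a knight if and only if A is a knave" should be false; it is.
C is a knight, so "B is a knave" must be true — and it is.
D is a knave; "exactly 1 of A, B, C, and D is a knave" is false, as required.

A is a knave, B is a knave, C is a knight, and D is a knave.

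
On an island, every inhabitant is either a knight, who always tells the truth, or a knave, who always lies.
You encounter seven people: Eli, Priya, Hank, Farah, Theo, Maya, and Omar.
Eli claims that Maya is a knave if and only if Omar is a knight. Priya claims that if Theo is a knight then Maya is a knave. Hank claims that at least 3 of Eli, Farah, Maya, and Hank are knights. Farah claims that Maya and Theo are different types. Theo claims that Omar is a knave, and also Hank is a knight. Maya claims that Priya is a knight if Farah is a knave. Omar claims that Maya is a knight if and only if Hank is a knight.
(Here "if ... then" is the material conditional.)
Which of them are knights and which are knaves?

Eli is a knave, Priya is a knight, Hank is a knight, Farah is a knight, Theo is a knave, Maya is a knight, and Omar is a knight.

Eli is a knave; "Maya is a knave if and only if Omar is a knight" is false, as required.
Since Priya is a knight, "if Theo is a knight then Maya is a knave" needs to be True, which holds.
As a knight, Hank's statement "at least 3 of Eli, Farah, Maya, and Hank are knights" should be True; it is.
Since Farah is a knight, "Maya and Theo are different types" needs to be True, which holds.
Theo (knave): "Omar is a knave, and also Hank is a knight" — false. ✓
Maya is a knight, so "Priya is a knight if Farah is a knave" must be True — and it is.
Omar is a knight, and the claim "Maya is a knight if and only if Hank is a knight" is indeed True.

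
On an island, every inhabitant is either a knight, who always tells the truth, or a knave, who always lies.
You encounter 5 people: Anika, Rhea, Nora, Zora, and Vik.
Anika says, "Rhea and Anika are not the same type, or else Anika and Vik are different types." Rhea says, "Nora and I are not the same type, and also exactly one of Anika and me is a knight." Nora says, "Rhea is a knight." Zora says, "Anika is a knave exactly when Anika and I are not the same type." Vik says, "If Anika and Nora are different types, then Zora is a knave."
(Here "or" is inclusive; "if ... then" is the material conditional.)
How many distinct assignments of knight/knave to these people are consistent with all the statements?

Consistent assignments:
  Anika=knight, Rhea=knave, Nora=knave, Zora=knight, Vik=knave
  Anika=knight, Rhea=knave, Nora=knave, Zora=knave, Vik=knight

2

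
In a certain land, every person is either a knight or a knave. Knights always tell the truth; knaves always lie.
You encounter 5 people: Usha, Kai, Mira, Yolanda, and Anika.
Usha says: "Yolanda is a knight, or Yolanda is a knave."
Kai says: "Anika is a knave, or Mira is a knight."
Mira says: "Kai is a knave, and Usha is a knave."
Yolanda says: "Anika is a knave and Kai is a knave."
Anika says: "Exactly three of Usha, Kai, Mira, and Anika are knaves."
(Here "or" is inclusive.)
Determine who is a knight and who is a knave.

Usha is a knight, Kai is a knight, Mira is a knave, Yolanda is a knave, and Anika is a knave.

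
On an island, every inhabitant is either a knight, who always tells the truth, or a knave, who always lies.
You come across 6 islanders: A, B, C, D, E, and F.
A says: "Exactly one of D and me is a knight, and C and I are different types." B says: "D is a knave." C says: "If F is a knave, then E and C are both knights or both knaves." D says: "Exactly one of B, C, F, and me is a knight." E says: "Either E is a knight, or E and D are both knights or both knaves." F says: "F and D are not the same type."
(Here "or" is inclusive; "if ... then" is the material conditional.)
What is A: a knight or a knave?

A is a knave.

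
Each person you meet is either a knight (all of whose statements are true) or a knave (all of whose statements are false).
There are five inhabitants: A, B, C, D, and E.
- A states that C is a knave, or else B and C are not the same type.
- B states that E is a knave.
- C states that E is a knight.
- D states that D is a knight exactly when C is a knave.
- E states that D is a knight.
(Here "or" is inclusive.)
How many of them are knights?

2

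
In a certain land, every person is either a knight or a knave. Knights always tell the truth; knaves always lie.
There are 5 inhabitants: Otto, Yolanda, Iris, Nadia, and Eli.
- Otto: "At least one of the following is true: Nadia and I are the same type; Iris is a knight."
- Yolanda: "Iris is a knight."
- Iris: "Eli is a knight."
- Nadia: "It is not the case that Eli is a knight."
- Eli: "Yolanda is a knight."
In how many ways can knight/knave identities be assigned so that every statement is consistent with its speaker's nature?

3

Consistent assignments:
  Otto=knight, Yolanda=knight, Iris=knight, Nadia=knave, Eli=knight
  Otto=knight, Yolanda=knave, Iris=knave, Nadia=knight, Eli=knave
  Otto=knave, Yolanda=knave, Iris=knave, Nadia=knight, Eli=knave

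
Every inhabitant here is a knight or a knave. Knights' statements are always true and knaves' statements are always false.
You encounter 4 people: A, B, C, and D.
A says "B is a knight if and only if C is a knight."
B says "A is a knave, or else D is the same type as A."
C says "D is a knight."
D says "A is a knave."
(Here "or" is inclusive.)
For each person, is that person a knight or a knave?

Knights: A. Knaves: B, C, and D.

Suppose A is a knave. Then A's statement "B is a knight if and only if C is a knight" would have to be false. Checking the 8 ways to assign the others, none is consistent with every speaker.
(For instance, with B=knave, C=knave, D=knave, A's claim "B is a knight if and only if C is a knight" comes out true where it would need to be false.)
So A must be a knight, making "B is a knight if and only if C is a knight" true. Taking A=knight, B=knave, C=knave, D=knave, each remaining statement checks out:
  B (knave): "A is a knave, or else D is the same type as A" — false. ✓
  C (knave): "D is a knight" — false. ✓
  D (knave): "A is a knave" — false. ✓
This is the unique consistent assignment.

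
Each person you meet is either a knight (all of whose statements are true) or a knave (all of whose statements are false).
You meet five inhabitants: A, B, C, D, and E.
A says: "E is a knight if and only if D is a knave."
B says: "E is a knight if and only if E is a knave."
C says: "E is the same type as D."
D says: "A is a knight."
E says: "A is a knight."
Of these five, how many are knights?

1

The unique consistent assignment is A=knave, B=knave, C=knight, D=knave, E=knave.
That has 1 knight.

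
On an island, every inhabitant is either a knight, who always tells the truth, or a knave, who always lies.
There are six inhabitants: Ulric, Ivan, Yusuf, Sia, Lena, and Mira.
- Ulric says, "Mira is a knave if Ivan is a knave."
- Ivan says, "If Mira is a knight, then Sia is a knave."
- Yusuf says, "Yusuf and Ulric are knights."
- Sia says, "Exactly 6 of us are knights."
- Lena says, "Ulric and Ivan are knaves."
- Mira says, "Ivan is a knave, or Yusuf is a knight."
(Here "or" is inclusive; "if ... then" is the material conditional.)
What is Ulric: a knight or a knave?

Ulric is a knight.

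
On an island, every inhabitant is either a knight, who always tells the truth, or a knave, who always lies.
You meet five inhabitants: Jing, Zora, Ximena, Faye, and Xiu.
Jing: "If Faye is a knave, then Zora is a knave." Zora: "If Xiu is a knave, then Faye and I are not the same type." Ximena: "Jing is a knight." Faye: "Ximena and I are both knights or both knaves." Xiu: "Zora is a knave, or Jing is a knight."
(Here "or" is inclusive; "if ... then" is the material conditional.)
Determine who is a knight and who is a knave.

Jing is a knight, Zora is a knight, Ximena is a knight, Faye is a knight, and Xiu is a knight.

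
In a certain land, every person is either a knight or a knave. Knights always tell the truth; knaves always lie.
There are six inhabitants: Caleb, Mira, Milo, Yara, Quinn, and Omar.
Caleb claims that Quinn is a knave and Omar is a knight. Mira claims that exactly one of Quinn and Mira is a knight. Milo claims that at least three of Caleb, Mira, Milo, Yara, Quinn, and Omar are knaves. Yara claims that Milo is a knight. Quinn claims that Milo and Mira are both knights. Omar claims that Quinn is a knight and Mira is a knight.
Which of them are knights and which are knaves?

Knights: Milo and Yara. Knaves: Caleb, Mira, Quinn, and Omar.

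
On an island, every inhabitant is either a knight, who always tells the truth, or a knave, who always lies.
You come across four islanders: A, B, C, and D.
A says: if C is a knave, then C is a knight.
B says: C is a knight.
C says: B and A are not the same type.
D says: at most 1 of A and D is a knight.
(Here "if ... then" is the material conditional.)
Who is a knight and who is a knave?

A is a knave, B is a knave, C is a knave, and D is a knight.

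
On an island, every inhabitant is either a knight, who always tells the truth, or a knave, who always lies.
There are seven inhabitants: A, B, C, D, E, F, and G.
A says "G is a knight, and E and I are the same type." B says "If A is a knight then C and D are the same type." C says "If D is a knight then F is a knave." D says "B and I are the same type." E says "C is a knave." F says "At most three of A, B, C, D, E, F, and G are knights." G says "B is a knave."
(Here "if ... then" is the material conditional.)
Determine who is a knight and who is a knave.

A is a knave; "G is a knight, and E and I are the same type" is false, as required.
B is a knight; "if A is a knight then C and D are the same type" is True, as required.
C is a knight; "if D is a knight then F is a knave" is True, as required.
As a knave, D's statement "B and I are the same type" should be false; it is.
E is a knave; "C is a knave" is false, as required.
Since F is a knight, "at most three of A, B, C, D, E, F, and G are knights" needs to be True, which holds.
Since G is a knave, "B is a knave" needs to be false, which holds.

Knights: B, C, and F. Knaves: A, D, E, and G.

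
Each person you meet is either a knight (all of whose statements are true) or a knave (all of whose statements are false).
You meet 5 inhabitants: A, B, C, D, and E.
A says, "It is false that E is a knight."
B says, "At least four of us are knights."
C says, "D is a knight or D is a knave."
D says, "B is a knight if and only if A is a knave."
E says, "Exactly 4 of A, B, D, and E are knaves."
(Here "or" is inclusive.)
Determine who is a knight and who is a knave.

Knights: A, C, and D. Knaves: B and E.

Since A is a knight, "it is false that E is a knight" needs to be True, which holds.
B is a knave; "at least four of us are knights" is False, as required.
C is a knight; "D is a knight or D is a knave" is True, as required.
D is a knight, and the claim "B is a knight if and only if A is a knave" is indeed True.
E is a knave; "exactly 4 of A, B, D, and E are knaves" is False, as required.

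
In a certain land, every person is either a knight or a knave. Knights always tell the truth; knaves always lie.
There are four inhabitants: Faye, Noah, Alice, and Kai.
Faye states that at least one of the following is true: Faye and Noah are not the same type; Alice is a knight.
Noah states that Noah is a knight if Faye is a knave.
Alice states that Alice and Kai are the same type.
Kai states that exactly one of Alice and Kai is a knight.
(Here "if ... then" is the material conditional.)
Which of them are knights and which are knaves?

As a knave, Faye's statement "at least one of the following is true: Faye and Noah are not the same type; Alice is a knight" should be False; it is.
Noah is a knave, and the claim "Noah is a knight if Faye is a knave" is indeed False.
Since Alice is a knave, "Alice and Kai are the same type" needs to be False, which holds.
As a knight, Kai's statement "exactly one of Alice and Kai is a knight" should be True; it is.

Faye is a knave, Noah is a knave, Alice is a knave, and Kai is a knight.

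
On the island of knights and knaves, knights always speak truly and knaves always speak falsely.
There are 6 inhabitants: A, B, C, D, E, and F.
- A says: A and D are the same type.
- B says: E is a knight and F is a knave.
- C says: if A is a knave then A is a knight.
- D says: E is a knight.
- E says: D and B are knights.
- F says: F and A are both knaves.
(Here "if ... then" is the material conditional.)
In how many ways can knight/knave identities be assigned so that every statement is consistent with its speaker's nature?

1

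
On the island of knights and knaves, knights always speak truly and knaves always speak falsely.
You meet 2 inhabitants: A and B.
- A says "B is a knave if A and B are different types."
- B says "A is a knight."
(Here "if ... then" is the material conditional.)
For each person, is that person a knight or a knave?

A is a knight and B is a knight.

Since A is a knight, "B is a knave if A and B are different types" needs to be True, which holds.
B (knight): "A is a knight" — True. ✓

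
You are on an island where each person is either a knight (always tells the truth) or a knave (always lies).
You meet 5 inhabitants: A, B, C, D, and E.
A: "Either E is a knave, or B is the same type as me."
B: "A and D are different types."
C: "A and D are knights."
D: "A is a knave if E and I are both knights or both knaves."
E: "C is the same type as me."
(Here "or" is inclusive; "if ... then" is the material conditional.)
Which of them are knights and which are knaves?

A is a knight, and the claim "either E is a knave, or B is the same type as me" is indeed true.
B is a knave, so "A and D are different types" must be False — and it is.
C is a knight, so "A and D are knights" must be true — and it is.
D (knight): "A is a knave if E and I are both knights or both knaves" — true. ✓
Since E is a knave, "C is the same type as me" needs to be False, which holds.

A is a knight, B is a knave, C is a knight, D is a knight, and E is a knave.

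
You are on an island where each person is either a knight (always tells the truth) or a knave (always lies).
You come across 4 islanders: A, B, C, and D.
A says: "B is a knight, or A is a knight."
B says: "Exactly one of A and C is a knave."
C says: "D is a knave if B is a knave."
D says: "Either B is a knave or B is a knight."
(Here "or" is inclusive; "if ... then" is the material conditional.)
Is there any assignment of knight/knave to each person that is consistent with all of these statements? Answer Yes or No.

Yes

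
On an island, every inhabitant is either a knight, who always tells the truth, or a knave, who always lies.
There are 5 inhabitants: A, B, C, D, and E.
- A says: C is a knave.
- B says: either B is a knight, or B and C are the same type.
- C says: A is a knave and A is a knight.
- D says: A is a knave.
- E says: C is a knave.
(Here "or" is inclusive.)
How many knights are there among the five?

The unique consistent assignment is A=knight, B=knight, C=knave, D=knave, E=knight.
That has 3 knights.

3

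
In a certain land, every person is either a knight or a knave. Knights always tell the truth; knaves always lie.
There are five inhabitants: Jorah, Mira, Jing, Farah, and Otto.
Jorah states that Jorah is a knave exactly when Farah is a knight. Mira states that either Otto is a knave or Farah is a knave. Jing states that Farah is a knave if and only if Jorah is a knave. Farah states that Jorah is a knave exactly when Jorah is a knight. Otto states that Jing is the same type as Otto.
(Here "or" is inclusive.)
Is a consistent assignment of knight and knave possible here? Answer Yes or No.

One consistent assignment: Jorah=knave, Mira=knight, Jing=knight, Farah=knave, Otto=knight.

Yes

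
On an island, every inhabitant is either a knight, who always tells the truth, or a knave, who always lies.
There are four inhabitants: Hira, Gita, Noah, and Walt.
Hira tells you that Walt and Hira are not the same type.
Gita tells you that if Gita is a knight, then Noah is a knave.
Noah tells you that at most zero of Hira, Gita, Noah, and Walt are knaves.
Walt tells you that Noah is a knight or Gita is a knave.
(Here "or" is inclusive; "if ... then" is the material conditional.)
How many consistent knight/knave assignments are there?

Consistent assignments:
  Hira=knight, Gita=knight, Noah=knave, Walt=knave
  Hira=knave, Gita=knight, Noah=knave, Walt=knave

2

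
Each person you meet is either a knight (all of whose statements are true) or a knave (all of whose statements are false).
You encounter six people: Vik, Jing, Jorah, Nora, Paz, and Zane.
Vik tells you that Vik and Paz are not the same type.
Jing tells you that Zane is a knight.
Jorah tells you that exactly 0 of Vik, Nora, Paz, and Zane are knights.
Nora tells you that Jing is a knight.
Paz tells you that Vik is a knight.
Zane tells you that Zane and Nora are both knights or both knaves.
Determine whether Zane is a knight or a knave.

Consistent assignments: {Vik=knave, Jing=knight, Jorah=knave, Nora=knight, Paz=knave, Zane=knight}
In every consistent assignment, Zane is a knight.

Zane is a knight.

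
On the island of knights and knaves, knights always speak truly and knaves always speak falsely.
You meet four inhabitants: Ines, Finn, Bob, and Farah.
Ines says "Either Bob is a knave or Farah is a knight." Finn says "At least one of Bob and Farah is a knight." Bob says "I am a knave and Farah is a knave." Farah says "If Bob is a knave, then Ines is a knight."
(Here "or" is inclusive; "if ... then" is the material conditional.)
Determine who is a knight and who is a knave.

Ines is a knight, Finn is a knight, Bob is a knave, and Farah is a knight.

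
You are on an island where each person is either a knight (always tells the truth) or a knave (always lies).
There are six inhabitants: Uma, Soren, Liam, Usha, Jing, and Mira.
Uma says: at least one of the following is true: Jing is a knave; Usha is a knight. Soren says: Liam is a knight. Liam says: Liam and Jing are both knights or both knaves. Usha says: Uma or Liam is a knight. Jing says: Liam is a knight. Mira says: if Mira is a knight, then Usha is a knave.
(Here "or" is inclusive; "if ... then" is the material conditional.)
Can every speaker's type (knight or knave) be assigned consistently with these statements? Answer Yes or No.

No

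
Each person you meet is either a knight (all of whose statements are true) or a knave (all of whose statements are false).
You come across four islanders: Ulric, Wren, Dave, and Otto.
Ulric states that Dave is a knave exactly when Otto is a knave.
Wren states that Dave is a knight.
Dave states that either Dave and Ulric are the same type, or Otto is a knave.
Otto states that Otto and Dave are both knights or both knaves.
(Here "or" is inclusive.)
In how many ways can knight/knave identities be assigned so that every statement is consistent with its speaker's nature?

2

Consistent assignments:
  Ulric=knight, Wren=knight, Dave=knight, Otto=knight
  Ulric=knave, Wren=knight, Dave=knight, Otto=knave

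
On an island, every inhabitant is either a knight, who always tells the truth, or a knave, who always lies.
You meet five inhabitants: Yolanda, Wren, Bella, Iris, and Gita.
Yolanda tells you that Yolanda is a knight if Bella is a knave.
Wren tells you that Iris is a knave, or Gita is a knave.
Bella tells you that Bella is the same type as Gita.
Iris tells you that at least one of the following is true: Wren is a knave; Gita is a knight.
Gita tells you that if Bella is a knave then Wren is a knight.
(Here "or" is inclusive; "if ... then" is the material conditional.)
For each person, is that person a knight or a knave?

Yolanda is a knight, Wren is a knave, Bella is a knight, Iris is a knight, and Gita is a knight.

Since Yolanda is a knight, "Yolanda is a knight if Bella is a knave" needs to be true, which holds.
As a knave, Wren's statement "Iris is a knave, or Gita is a knave" should be False; it is.
As a knight, Bella's statement "Bella is the same type as Gita" should be true; it is.
Iris is a knight, so "at least one of the following is true: Wren is a knave; Gita is a knight" must be true — and it is.
As a knight, Gita's statement "if Bella is a knave then Wren is a knight" should be true; it is.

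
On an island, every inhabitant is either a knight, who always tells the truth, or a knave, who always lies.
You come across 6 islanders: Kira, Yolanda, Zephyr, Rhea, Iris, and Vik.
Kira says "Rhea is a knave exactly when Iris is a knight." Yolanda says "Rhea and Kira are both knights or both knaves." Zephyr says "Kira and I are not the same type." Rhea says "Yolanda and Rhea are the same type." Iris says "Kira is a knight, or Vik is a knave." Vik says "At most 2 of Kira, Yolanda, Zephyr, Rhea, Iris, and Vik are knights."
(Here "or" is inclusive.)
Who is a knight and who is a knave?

Kira (knave): "Rhea is a knave exactly when Iris is a knight" — false. ✓
As a knight, Yolanda's statement "Rhea and Kira are both knights or both knaves" should be true; it is.
Zephyr (knave): "Kira and I are not the same type" — false. ✓
As a knave, Rhea's statement "Yolanda and Rhea are the same type" should be false; it is.
Iris is a knave; "Kira is a knight, or Vik is a knave" is false, as required.
Since Vik is a knight, "at most 2 of Kira, Yolanda, Zephyr, Rhea, Iris, and Vik are knights" needs to be true, which holds.

Kira is a knave, Yolanda is a knight, Zephyr is a knave, Rhea is a knave, Iris is a knave, and Vik is a knight.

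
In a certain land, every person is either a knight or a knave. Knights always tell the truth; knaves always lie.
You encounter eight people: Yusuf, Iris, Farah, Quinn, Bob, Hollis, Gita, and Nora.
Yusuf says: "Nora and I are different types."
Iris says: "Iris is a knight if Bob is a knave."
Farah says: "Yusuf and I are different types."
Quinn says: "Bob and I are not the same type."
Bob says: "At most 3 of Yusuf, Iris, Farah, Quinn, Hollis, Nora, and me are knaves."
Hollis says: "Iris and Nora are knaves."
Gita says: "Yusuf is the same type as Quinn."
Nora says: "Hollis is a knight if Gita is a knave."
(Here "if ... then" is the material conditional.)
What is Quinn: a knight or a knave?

Quinn is a knight.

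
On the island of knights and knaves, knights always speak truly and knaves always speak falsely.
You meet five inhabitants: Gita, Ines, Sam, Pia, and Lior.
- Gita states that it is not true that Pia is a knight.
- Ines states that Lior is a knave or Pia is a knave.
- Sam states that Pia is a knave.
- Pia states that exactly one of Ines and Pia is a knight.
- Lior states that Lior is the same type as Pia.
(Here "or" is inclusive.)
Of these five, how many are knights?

2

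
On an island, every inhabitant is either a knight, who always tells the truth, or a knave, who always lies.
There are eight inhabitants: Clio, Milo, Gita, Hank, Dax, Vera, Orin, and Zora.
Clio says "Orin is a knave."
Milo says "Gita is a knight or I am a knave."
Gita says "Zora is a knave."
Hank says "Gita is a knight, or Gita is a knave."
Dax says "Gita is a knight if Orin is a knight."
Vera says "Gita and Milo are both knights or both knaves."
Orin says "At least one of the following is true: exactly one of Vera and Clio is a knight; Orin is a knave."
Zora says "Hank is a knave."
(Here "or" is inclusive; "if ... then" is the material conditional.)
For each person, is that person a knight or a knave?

Clio is a knave, Milo is a knight, Gita is a knight, Hank is a knight, Dax is a knight, Vera is a knight, Orin is a knight, and Zora is a knave.

Clio is a knave, so "Orin is a knave" must be False — and it is.
Milo is a knight, and the claim "Gita is a knight or I am a knave" is indeed True.
Since Gita is a knight, "Zora is a knave" needs to be True, which holds.
Hank is a knight, so "Gita is a knight, or Gita is a knave" must be True — and it is.
Dax (knight): "Gita is a knight if Orin is a knight" — True. ✓
Vera is a knight, so "Gita and Milo are both knights or both knaves" must be True — and it is.
Orin is a knight, and the claim "at least one of the following is true: exactly one of Vera and Clio is a knight; Orin is a knave" is indeed True.
Since Zora is a knave, "Hank is a knave" needs to be False, which holds.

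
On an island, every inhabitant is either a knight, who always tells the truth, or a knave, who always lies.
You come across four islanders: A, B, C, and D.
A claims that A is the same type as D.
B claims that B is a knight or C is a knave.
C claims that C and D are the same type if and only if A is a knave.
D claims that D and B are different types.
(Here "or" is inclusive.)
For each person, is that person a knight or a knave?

A is a knave, and the claim "A is the same type as D" is indeed False.
B is a knave, so "B is a knight or C is a knave" must be False — and it is.
C (knight): "C and D are the same type if and only if A is a knave" — true. ✓
Since D is a knight, "D and B are different types" needs to be true, which holds.

Knights: C and D. Knaves: A and B.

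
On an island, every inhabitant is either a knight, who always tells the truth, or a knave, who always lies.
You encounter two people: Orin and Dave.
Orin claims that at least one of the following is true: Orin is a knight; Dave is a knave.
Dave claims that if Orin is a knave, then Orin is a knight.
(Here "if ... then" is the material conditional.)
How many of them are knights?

The unique consistent assignment is Orin=knight, Dave=knight.
That has 2 knights.

2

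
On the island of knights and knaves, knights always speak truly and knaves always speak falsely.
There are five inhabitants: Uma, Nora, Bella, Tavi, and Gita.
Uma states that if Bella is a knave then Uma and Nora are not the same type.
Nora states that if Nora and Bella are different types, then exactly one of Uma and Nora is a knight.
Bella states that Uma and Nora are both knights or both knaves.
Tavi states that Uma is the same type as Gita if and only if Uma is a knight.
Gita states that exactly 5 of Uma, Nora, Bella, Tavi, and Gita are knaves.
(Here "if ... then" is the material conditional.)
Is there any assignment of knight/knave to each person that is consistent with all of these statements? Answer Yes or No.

One consistent assignment: Uma=knight, Nora=knight, Bella=knight, Tavi=knave, Gita=knave.

Yes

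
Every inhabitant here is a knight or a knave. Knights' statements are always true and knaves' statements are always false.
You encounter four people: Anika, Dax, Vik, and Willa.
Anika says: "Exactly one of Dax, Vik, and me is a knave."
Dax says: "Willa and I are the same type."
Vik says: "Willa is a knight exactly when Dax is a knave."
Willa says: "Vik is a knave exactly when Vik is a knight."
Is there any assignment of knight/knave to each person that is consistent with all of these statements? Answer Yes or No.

No

Checking all 16 assignments, each has at least one speaker whose statement's truth value contradicts their type.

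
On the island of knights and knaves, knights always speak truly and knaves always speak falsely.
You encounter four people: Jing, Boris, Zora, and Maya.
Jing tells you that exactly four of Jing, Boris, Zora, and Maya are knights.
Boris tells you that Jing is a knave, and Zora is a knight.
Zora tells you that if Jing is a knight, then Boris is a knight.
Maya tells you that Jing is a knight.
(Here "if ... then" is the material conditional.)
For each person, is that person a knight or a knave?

Knights: Boris and Zora. Knaves: Jing and Maya.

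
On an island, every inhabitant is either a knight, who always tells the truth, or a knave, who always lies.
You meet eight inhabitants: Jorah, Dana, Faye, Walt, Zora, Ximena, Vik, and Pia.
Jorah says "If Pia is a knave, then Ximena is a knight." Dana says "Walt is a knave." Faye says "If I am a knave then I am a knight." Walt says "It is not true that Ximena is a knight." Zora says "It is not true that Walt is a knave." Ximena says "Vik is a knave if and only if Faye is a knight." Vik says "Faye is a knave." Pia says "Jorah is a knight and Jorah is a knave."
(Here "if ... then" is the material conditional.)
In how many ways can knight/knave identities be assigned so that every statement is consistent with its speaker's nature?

2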